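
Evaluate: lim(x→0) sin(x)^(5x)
This is an exponential indeterminate form.

For exponential indeterminate forms, take the natural log:
  Let L = lim(x→0) sin(x)^(5x)
  Then ln(L) = lim(x→0) [exponent × ln(base)]
  Evaluate using L'Hôpital or standard limits, then exponentiate.
  L = 1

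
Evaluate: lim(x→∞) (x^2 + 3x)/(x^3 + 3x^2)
This is an ∞/∞ indeterminate form.

Apply L'Hôpital's rule: differentiate numerator and denominator separately.
  f(x) = x^2 + 3·x   ⇒   f'(x) = 2·x + 3
  g(x) = x^3 + 3·x^2   ⇒   g'(x) = 3·x^2 + 6·x
  lim(x→∞) f'(x)/g'(x) = lim(x→∞) (2·x + 3)/(3·x^2 + 6·x)
  = 0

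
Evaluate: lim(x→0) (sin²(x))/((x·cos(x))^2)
This is a 0/0 indeterminate form.

Apply L'Hôpital's rule: differentiate numerator and denominator separately.
  f(x) = sin(x)^2   ⇒   f'(x) = 2·sin(x)·cos(x)
  g(x) = x^2·cos(x)^2   ⇒   g'(x) = -2·x^2·sin(x)·cos(x) + 2·x·cos(x)^2
  lim(x→0) f'(x)/g'(x) = lim(x→0) (2·sin(x)·cos(x))/(-2·x^2·sin(x)·cos(x) + 2·x·cos(x)^2)
  = 1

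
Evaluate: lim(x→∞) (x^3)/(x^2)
This is an ∞/∞ indeterminate form.

Apply L'Hôpital's rule: differentiate numerator and denominator separately.
  f(x) = x^3   ⇒   f'(x) = 3·x^2
  g(x) = x^2   ⇒   g'(x) = 2·x
  lim(x→∞) f'(x)/g'(x) = lim(x→∞) (3·x^2)/(2·x)
  = ∞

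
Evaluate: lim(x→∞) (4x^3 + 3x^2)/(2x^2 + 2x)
This is an ∞/∞ indeterminate form.

Apply L'Hôpital's rule: differentiate numerator and denominator separately.
  f(x) = 4·x^3 + 3·x^2   ⇒   f'(x) = 12·x^2 + 6·x
  g(x) = 2·x^2 + 2·x   ⇒   g'(x) = 4·x + 2
  lim(x→∞) f'(x)/g'(x) = lim(x→∞) (12·x^2 + 6·x)/(4·x + 2)
  = ∞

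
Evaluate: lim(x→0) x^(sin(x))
This is an exponential indeterminate form.

For exponential indeterminate forms, take the natural log:
  Let L = lim(x→0) x^(sin(x))
  Then ln(L) = lim(x→0) [exponent × ln(base)]
  Evaluate using L'Hôpital or standard limits, then exponentiate.
  L = 1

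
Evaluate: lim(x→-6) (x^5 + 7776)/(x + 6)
This is a standard limit.

Factor or rationalize the expression:
  lim(x→-6) (x^5 + 7776)/(x + 6) = 6480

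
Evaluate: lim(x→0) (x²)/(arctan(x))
This is a 0/0 indeterminate form.

Apply L'Hôpital's rule: differentiate numerator and denominator separately.
  f(x) = x^2   ⇒   f'(x) = 2·x
  g(x) = atan(x)   ⇒   g'(x) = 1/(x^2 + 1)
  lim(x→0) f'(x)/g'(x) = lim(x→0) (2·x)/(1/(x^2 + 1))
  = 0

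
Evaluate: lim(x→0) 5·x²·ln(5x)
This is a 0·∞ indeterminate form.

Rewrite 0·∞ as a quotient (0/0 or ∞/∞ form), then apply L'Hôpital's rule:
  lim(x→0) 5·x²·ln(5x) = 0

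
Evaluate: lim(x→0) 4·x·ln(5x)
This is a 0·∞ indeterminate form.

Rewrite 0·∞ as a quotient (0/0 or ∞/∞ form), then apply L'Hôpital's rule:
  lim(x→0) 4·x·ln(5x) = 0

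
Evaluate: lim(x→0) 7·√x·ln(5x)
This is a 0·∞ indeterminate form.

Rewrite 0·∞ as a quotient (0/0 or ∞/∞ form), then apply L'Hôpital's rule:
  lim(x→0) 7·√x·ln(5x) = 0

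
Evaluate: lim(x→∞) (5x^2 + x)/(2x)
This is an ∞/∞ indeterminate form.

Apply L'Hôpital's rule: differentiate numerator and denominator separately.
  f(x) = 5·x^2 + x   ⇒   f'(x) = 10·x + 1
  g(x) = 2·x   ⇒   g'(x) = 2
  lim(x→∞) f'(x)/g'(x) = lim(x→∞) (10·x + 1)/(2)
  = ∞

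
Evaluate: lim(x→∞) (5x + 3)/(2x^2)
This is an ∞/∞ indeterminate form.

Apply L'Hôpital's rule: differentiate numerator and denominator separately.
  f(x) = 5·x + 3   ⇒   f'(x) = 5
  g(x) = 2·x^2   ⇒   g'(x) = 4·x
  lim(x→∞) f'(x)/g'(x) = lim(x→∞) (5)/(4·x)
  = 0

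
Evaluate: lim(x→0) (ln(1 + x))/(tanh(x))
This is a 0/0 indeterminate form.

Apply L'Hôpital's rule: differentiate numerator and denominator separately.
  f(x) = ln(x + 1)   ⇒   f'(x) = 1/(x + 1)
  g(x) = tanh(x)   ⇒   g'(x) = 1 - tanh(x)^2
  lim(x→0) f'(x)/g'(x) = lim(x→0) (1/(x + 1))/(1 - tanh(x)^2)
  = 1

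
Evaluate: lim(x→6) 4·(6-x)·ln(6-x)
This is a 0·∞ indeterminate form.

Rewrite 0·∞ as a quotient (0/0 or ∞/∞ form), then apply L'Hôpital's rule:
  lim(x→6) 4·(6-x)·ln(6-x) = 0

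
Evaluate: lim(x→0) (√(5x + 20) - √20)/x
This is a standard limit.

Factor or rationalize the expression:
  lim(x→0) (√(5x + 20) - √20)/x = sqrt(5)/4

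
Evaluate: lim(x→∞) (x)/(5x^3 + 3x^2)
This is an ∞/∞ indeterminate form.

Apply L'Hôpital's rule: differentiate numerator and denominator separately.
  f(x) = x   ⇒   f'(x) = 1
  g(x) = 5·x^3 + 3·x^2   ⇒   g'(x) = 15·x^2 + 6·x
  lim(x→∞) f'(x)/g'(x) = lim(x→∞) (1)/(15·x^2 + 6·x)
  = 0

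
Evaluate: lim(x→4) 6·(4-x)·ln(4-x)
This is a 0·∞ indeterminate form.

Rewrite 0·∞ as a quotient (0/0 or ∞/∞ form), then apply L'Hôpital's rule:
  lim(x→4) 6·(4-x)·ln(4-x) = 0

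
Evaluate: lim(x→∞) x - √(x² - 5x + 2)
This is an ∞-∞ indeterminate form.

Combine fractions or rationalize to convert ∞-∞ to 0/0 form:
  lim(x→∞) x - √(x² - 5x + 2) = 5/2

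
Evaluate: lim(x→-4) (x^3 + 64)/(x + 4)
This is a standard limit.

Factor or rationalize the expression:
  lim(x→-4) (x^3 + 64)/(x + 4) = 48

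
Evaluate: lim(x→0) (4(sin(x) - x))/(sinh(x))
This is a 0/0 indeterminate form.

Apply L'Hôpital's rule: differentiate numerator and denominator separately.
  f(x) = -4·x + 4·sin(x)   ⇒   f'(x) = 4·cos(x) - 4
  g(x) = sinh(x)   ⇒   g'(x) = cosh(x)
  lim(x→0) f'(x)/g'(x) = lim(x→0) (4·cos(x) - 4)/(cosh(x))
  = 0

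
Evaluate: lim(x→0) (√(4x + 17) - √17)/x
This is a standard limit.

Factor or rationalize the expression:
  lim(x→0) (√(4x + 17) - √17)/x = 2·sqrt(17)/17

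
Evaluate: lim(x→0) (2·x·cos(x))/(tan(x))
This is a 0/0 indeterminate form.

Apply L'Hôpital's rule: differentiate numerator and denominator separately.
  f(x) = 2·x·cos(x)   ⇒   f'(x) = -2·x·sin(x) + 2·cos(x)
  g(x) = tan(x)   ⇒   g'(x) = tan(x)^2 + 1
  lim(x→0) f'(x)/g'(x) = lim(x→0) (-2·x·sin(x) + 2·cos(x))/(tan(x)^2 + 1)
  = 2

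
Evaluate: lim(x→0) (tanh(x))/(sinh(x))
This is a 0/0 indeterminate form.

Apply L'Hôpital's rule: differentiate numerator and denominator separately.
  f(x) = tanh(x)   ⇒   f'(x) = 1 - tanh(x)^2
  g(x) = sinh(x)   ⇒   g'(x) = cosh(x)
  lim(x→0) f'(x)/g'(x) = lim(x→0) (1 - tanh(x)^2)/(cosh(x))
  = 1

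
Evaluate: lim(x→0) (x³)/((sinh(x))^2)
This is a 0/0 indeterminate form.

Apply L'Hôpital's rule: differentiate numerator and denominator separately.
  f(x) = x^3   ⇒   f'(x) = 3·x^2
  g(x) = sinh(x)^2   ⇒   g'(x) = 2·sinh(x)·cosh(x)
  lim(x→0) f'(x)/g'(x) = lim(x→0) (3·x^2)/(2·sinh(x)·cosh(x))
  = 0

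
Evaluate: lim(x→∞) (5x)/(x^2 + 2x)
This is an ∞/∞ indeterminate form.

Apply L'Hôpital's rule: differentiate numerator and denominator separately.
  f(x) = 5·x   ⇒   f'(x) = 5
  g(x) = x^2 + 2·x   ⇒   g'(x) = 2·x + 2
  lim(x→∞) f'(x)/g'(x) = lim(x→∞) (5)/(2·x + 2)
  = 0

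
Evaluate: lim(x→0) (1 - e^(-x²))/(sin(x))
This is a 0/0 indeterminate form.

Apply L'Hôpital's rule: differentiate numerator and denominator separately.
  f(x) = 1 - e^(-x^2)   ⇒   f'(x) = 2·x·e^(-x^2)
  g(x) = sin(x)   ⇒   g'(x) = cos(x)
  lim(x→0) f'(x)/g'(x) = lim(x→0) (2·x·e^(-x^2))/(cos(x))
  = 0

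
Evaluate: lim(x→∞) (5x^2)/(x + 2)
This is an ∞/∞ indeterminate form.

Apply L'Hôpital's rule: differentiate numerator and denominator separately.
  f(x) = 5·x^2   ⇒   f'(x) = 10·x
  g(x) = x + 2   ⇒   g'(x) = 1
  lim(x→∞) f'(x)/g'(x) = lim(x→∞) (10·x)/(1)
  = ∞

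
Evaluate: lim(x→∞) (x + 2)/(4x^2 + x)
This is an ∞/∞ indeterminate form.

Apply L'Hôpital's rule: differentiate numerator and denominator separately.
  f(x) = x + 2   ⇒   f'(x) = 1
  g(x) = 4·x^2 + x   ⇒   g'(x) = 8·x + 1
  lim(x→∞) f'(x)/g'(x) = lim(x→∞) (1)/(8·x + 1)
  = 0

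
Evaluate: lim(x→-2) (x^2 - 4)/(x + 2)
This is a standard limit.

Factor or rationalize the expression:
  lim(x→-2) (x^2 - 4)/(x + 2) = -4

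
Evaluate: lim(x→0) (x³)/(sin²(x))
This is a 0/0 indeterminate form.

Apply L'Hôpital's rule: differentiate numerator and denominator separately.
  f(x) = x^3   ⇒   f'(x) = 3·x^2
  g(x) = sin(x)^2   ⇒   g'(x) = 2·sin(x)·cos(x)
  lim(x→0) f'(x)/g'(x) = lim(x→0) (3·x^2)/(2·sin(x)·cos(x))
  = 0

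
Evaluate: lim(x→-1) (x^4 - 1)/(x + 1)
This is a standard limit.

Factor or rationalize the expression:
  lim(x→-1) (x^4 - 1)/(x + 1) = -4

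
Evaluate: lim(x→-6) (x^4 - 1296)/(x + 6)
This is a standard limit.

Factor or rationalize the expression:
  lim(x→-6) (x^4 - 1296)/(x + 6) = -864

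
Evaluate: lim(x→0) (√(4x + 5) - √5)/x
This is a standard limit.

Factor or rationalize the expression:
  lim(x→0) (√(4x + 5) - √5)/x = 2·sqrt(5)/5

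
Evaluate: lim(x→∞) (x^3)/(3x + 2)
This is an ∞/∞ indeterminate form.

Apply L'Hôpital's rule: differentiate numerator and denominator separately.
  f(x) = x^3   ⇒   f'(x) = 3·x^2
  g(x) = 3·x + 2   ⇒   g'(x) = 3
  lim(x→∞) f'(x)/g'(x) = lim(x→∞) (3·x^2)/(3)
  = ∞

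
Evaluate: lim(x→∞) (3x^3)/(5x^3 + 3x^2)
This is an ∞/∞ indeterminate form.

Apply L'Hôpital's rule: differentiate numerator and denominator separately.
  f(x) = 3·x^3   ⇒   f'(x) = 9·x^2
  g(x) = 5·x^3 + 3·x^2   ⇒   g'(x) = 15·x^2 + 6·x
  lim(x→∞) f'(x)/g'(x) = lim(x→∞) (9·x^2)/(15·x^2 + 6·x)
  = 3/5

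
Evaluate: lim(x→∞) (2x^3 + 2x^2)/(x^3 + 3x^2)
This is an ∞/∞ indeterminate form.

Apply L'Hôpital's rule: differentiate numerator and denominator separately.
  f(x) = 2·x^3 + 2·x^2   ⇒   f'(x) = 6·x^2 + 4·x
  g(x) = x^3 + 3·x^2   ⇒   g'(x) = 3·x^2 + 6·x
  lim(x→∞) f'(x)/g'(x) = lim(x→∞) (6·x^2 + 4·x)/(3·x^2 + 6·x)
  = 2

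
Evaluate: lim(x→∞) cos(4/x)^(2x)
This is an exponential indeterminate form.

For exponential indeterminate forms, take the natural log:
  Let L = lim(x→∞) cos(4/x)^(2x)
  Then ln(L) = lim(x→∞) [exponent × ln(base)]
  Evaluate using L'Hôpital or standard limits, then exponentiate.
  L = 1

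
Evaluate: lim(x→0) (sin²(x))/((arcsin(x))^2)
This is a 0/0 indeterminate form.

Apply L'Hôpital's rule: differentiate numerator and denominator separately.
  f(x) = sin(x)^2   ⇒   f'(x) = 2·sin(x)·cos(x)
  g(x) = asin(x)^2   ⇒   g'(x) = 2·asin(x)/sqrt(1 - x^2)
  lim(x→0) f'(x)/g'(x) = lim(x→0) (2·sin(x)·cos(x))/(2·asin(x)/sqrt(1 - x^2))
  = 1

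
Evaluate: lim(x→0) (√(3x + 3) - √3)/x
This is a standard limit.

Factor or rationalize the expression:
  lim(x→0) (√(3x + 3) - √3)/x = sqrt(3)/2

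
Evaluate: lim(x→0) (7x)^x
This is an exponential indeterminate form.

For exponential indeterminate forms, take the natural log:
  Let L = lim(x→0) (7x)^x
  Then ln(L) = lim(x→0) [exponent × ln(base)]
  Evaluate using L'Hôpital or standard limits, then exponentiate.
  L = 1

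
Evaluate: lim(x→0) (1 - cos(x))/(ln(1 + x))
This is a 0/0 indeterminate form.

Apply L'Hôpital's rule: differentiate numerator and denominator separately.
  f(x) = 1 - cos(x)   ⇒   f'(x) = sin(x)
  g(x) = ln(x + 1)   ⇒   g'(x) = 1/(x + 1)
  lim(x→0) f'(x)/g'(x) = lim(x→0) (sin(x))/(1/(x + 1))
  = 0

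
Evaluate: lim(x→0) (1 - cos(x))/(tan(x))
This is a 0/0 indeterminate form.

Apply L'Hôpital's rule: differentiate numerator and denominator separately.
  f(x) = 1 - cos(x)   ⇒   f'(x) = sin(x)
  g(x) = tan(x)   ⇒   g'(x) = tan(x)^2 + 1
  lim(x→0) f'(x)/g'(x) = lim(x→0) (sin(x))/(tan(x)^2 + 1)
  = 0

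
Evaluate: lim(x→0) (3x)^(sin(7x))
This is an exponential indeterminate form.

For exponential indeterminate forms, take the natural log:
  Let L = lim(x→0) (3x)^(sin(7x))
  Then ln(L) = lim(x→0) [exponent × ln(base)]
  Evaluate using L'Hôpital or standard limits, then exponentiate.
  L = 1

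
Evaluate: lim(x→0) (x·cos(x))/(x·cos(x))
This is a 0/0 indeterminate form.

Apply L'Hôpital's rule: differentiate numerator and denominator separately.
  f(x) = x·cos(x)   ⇒   f'(x) = -x·sin(x) + cos(x)
  g(x) = x·cos(x)   ⇒   g'(x) = -x·sin(x) + cos(x)
  lim(x→0) f'(x)/g'(x) = lim(x→0) (-x·sin(x) + cos(x))/(-x·sin(x) + cos(x))
  = 1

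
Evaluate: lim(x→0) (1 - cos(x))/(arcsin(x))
This is a 0/0 indeterminate form.

Apply L'Hôpital's rule: differentiate numerator and denominator separately.
  f(x) = 1 - cos(x)   ⇒   f'(x) = sin(x)
  g(x) = asin(x)   ⇒   g'(x) = 1/sqrt(1 - x^2)
  lim(x→0) f'(x)/g'(x) = lim(x→0) (sin(x))/(1/sqrt(1 - x^2))
  = 0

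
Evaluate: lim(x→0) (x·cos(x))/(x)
This is a 0/0 indeterminate form.

Apply L'Hôpital's rule: differentiate numerator and denominator separately.
  f(x) = x·cos(x)   ⇒   f'(x) = -x·sin(x) + cos(x)
  g(x) = x   ⇒   g'(x) = 1
  lim(x→0) f'(x)/g'(x) = lim(x→0) (-x·sin(x) + cos(x))/(1)
  = 1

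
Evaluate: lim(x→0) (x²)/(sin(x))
This is a 0/0 indeterminate form.

Apply L'Hôpital's rule: differentiate numerator and denominator separately.
  f(x) = x^2   ⇒   f'(x) = 2·x
  g(x) = sin(x)   ⇒   g'(x) = cos(x)
  lim(x→0) f'(x)/g'(x) = lim(x→0) (2·x)/(cos(x))
  = 0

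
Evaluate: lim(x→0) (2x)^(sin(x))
This is an exponential indeterminate form.

For exponential indeterminate forms, take the natural log:
  Let L = lim(x→0) (2x)^(sin(x))
  Then ln(L) = lim(x→0) [exponent × ln(base)]
  Evaluate using L'Hôpital or standard limits, then exponentiate.
  L = 1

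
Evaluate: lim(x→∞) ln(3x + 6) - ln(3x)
This is an ∞-∞ indeterminate form.

Combine fractions or rationalize to convert ∞-∞ to 0/0 form:
  lim(x→∞) ln(3x + 6) - ln(3x) = 0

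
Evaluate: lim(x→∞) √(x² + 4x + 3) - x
This is an ∞-∞ indeterminate form.

Combine fractions or rationalize to convert ∞-∞ to 0/0 form:
  lim(x→∞) √(x² + 4x + 3) - x = 2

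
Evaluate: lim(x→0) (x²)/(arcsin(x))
This is a 0/0 indeterminate form.

Apply L'Hôpital's rule: differentiate numerator and denominator separately.
  f(x) = x^2   ⇒   f'(x) = 2·x
  g(x) = asin(x)   ⇒   g'(x) = 1/sqrt(1 - x^2)
  lim(x→0) f'(x)/g'(x) = lim(x→0) (2·x)/(1/sqrt(1 - x^2))
  = 0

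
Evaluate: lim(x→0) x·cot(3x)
This is a 0·∞ indeterminate form.

Rewrite 0·∞ as a quotient (0/0 or ∞/∞ form), then apply L'Hôpital's rule:
  lim(x→0) x·cot(3x) = 1/3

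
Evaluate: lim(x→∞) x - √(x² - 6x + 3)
This is an ∞-∞ indeterminate form.

Combine fractions or rationalize to convert ∞-∞ to 0/0 form:
  lim(x→∞) x - √(x² - 6x + 3) = 3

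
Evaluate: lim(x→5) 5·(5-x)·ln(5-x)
This is a 0·∞ indeterminate form.

Rewrite 0·∞ as a quotient (0/0 or ∞/∞ form), then apply L'Hôpital's rule:
  lim(x→5) 5·(5-x)·ln(5-x) = 0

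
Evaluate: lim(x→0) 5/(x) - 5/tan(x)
This is an ∞-∞ indeterminate form.

Combine fractions or rationalize to convert ∞-∞ to 0/0 form:
  lim(x→0) 5/(x) - 5/tan(x) = 0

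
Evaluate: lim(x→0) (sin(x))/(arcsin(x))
This is a 0/0 indeterminate form.

Apply L'Hôpital's rule: differentiate numerator and denominator separately.
  f(x) = sin(x)   ⇒   f'(x) = cos(x)
  g(x) = asin(x)   ⇒   g'(x) = 1/sqrt(1 - x^2)
  lim(x→0) f'(x)/g'(x) = lim(x→0) (cos(x))/(1/sqrt(1 - x^2))
  = 1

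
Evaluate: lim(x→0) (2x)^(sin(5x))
This is an exponential indeterminate form.

For exponential indeterminate forms, take the natural log:
  Let L = lim(x→0) (2x)^(sin(5x))
  Then ln(L) = lim(x→0) [exponent × ln(base)]
  Evaluate using L'Hôpital or standard limits, then exponentiate.
  L = 1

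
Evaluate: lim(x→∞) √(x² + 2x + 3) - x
This is an ∞-∞ indeterminate form.

Combine fractions or rationalize to convert ∞-∞ to 0/0 form:
  lim(x→∞) √(x² + 2x + 3) - x = 1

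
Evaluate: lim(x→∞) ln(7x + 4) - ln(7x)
This is an ∞-∞ indeterminate form.

Combine fractions or rationalize to convert ∞-∞ to 0/0 form:
  lim(x→∞) ln(7x + 4) - ln(7x) = 0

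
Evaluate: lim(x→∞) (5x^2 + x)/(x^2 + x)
This is an ∞/∞ indeterminate form.

Apply L'Hôpital's rule: differentiate numerator and denominator separately.
  f(x) = 5·x^2 + x   ⇒   f'(x) = 10·x + 1
  g(x) = x^2 + x   ⇒   g'(x) = 2·x + 1
  lim(x→∞) f'(x)/g'(x) = lim(x→∞) (10·x + 1)/(2·x + 1)
  = 5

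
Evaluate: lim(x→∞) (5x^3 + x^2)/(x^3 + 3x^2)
This is an ∞/∞ indeterminate form.

Apply L'Hôpital's rule: differentiate numerator and denominator separately.
  f(x) = 5·x^3 + x^2   ⇒   f'(x) = 15·x^2 + 2·x
  g(x) = x^3 + 3·x^2   ⇒   g'(x) = 3·x^2 + 6·x
  lim(x→∞) f'(x)/g'(x) = lim(x→∞) (15·x^2 + 2·x)/(3·x^2 + 6·x)
  = 5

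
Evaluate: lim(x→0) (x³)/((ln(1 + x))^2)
This is a 0/0 indeterminate form.

Apply L'Hôpital's rule: differentiate numerator and denominator separately.
  f(x) = x^3   ⇒   f'(x) = 3·x^2
  g(x) = ln(x + 1)^2   ⇒   g'(x) = 2·ln(x + 1)/(x + 1)
  lim(x→0) f'(x)/g'(x) = lim(x→0) (3·x^2)/(2·ln(x + 1)/(x + 1))
  = 0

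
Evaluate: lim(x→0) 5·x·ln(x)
This is a 0·∞ indeterminate form.

Rewrite 0·∞ as a quotient (0/0 or ∞/∞ form), then apply L'Hôpital's rule:
  lim(x→0) 5·x·ln(x) = 0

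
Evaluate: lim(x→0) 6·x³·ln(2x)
This is a 0·∞ indeterminate form.

Rewrite 0·∞ as a quotient (0/0 or ∞/∞ form), then apply L'Hôpital's rule:
  lim(x→0) 6·x³·ln(2x) = 0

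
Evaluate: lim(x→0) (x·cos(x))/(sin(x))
This is a 0/0 indeterminate form.

Apply L'Hôpital's rule: differentiate numerator and denominator separately.
  f(x) = x·cos(x)   ⇒   f'(x) = -x·sin(x) + cos(x)
  g(x) = sin(x)   ⇒   g'(x) = cos(x)
  lim(x→0) f'(x)/g'(x) = lim(x→0) (-x·sin(x) + cos(x))/(cos(x))
  = 1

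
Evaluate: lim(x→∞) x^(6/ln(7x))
This is an exponential indeterminate form.

For exponential indeterminate forms, take the natural log:
  Let L = lim(x→∞) x^(6/ln(7x))
  Then ln(L) = lim(x→∞) [exponent × ln(base)]
  Evaluate using L'Hôpital or standard limits, then exponentiate.
  L = e^(6)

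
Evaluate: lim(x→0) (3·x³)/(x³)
This is a 0/0 indeterminate form.

Apply L'Hôpital's rule: differentiate numerator and denominator separately.
  f(x) = 3·x^3   ⇒   f'(x) = 9·x^2
  g(x) = x^3   ⇒   g'(x) = 3·x^2
  lim(x→0) f'(x)/g'(x) = lim(x→0) (9·x^2)/(3·x^2)
  = 3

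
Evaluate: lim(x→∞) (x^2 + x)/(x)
This is an ∞/∞ indeterminate form.

Apply L'Hôpital's rule: differentiate numerator and denominator separately.
  f(x) = x^2 + x   ⇒   f'(x) = 2·x + 1
  g(x) = x   ⇒   g'(x) = 1
  lim(x→∞) f'(x)/g'(x) = lim(x→∞) (2·x + 1)/(1)
  = ∞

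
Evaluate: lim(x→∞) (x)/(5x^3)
This is an ∞/∞ indeterminate form.

Apply L'Hôpital's rule: differentiate numerator and denominator separately.
  f(x) = x   ⇒   f'(x) = 1
  g(x) = 5·x^3   ⇒   g'(x) = 15·x^2
  lim(x→∞) f'(x)/g'(x) = lim(x→∞) (1)/(15·x^2)
  = 0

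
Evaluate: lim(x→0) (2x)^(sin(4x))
This is an exponential indeterminate form.

For exponential indeterminate forms, take the natural log:
  Let L = lim(x→0) (2x)^(sin(4x))
  Then ln(L) = lim(x→0) [exponent × ln(base)]
  Evaluate using L'Hôpital or standard limits, then exponentiate.
  L = 1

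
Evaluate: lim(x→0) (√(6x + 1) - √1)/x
This is a standard limit.

Factor or rationalize the expression:
  lim(x→0) (√(6x + 1) - √1)/x = 3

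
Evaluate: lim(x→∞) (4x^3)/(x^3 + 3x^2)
This is an ∞/∞ indeterminate form.

Apply L'Hôpital's rule: differentiate numerator and denominator separately.
  f(x) = 4·x^3   ⇒   f'(x) = 12·x^2
  g(x) = x^3 + 3·x^2   ⇒   g'(x) = 3·x^2 + 6·x
  lim(x→∞) f'(x)/g'(x) = lim(x→∞) (12·x^2)/(3·x^2 + 6·x)
  = 4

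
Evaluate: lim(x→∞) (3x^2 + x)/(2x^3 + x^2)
This is an ∞/∞ indeterminate form.

Apply L'Hôpital's rule: differentiate numerator and denominator separately.
  f(x) = 3·x^2 + x   ⇒   f'(x) = 6·x + 1
  g(x) = 2·x^3 + x^2   ⇒   g'(x) = 6·x^2 + 2·x
  lim(x→∞) f'(x)/g'(x) = lim(x→∞) (6·x + 1)/(6·x^2 + 2·x)
  = 0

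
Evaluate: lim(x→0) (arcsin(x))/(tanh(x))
This is a 0/0 indeterminate form.

Apply L'Hôpital's rule: differentiate numerator and denominator separately.
  f(x) = asin(x)   ⇒   f'(x) = 1/sqrt(1 - x^2)
  g(x) = tanh(x)   ⇒   g'(x) = 1 - tanh(x)^2
  lim(x→0) f'(x)/g'(x) = lim(x→0) (1/sqrt(1 - x^2))/(1 - tanh(x)^2)
  = 1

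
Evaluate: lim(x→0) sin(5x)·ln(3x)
This is a 0·∞ indeterminate form.

Rewrite 0·∞ as a quotient (0/0 or ∞/∞ form), then apply L'Hôpital's rule:
  lim(x→0) sin(5x)·ln(3x) = 0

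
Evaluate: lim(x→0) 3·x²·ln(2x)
This is a 0·∞ indeterminate form.

Rewrite 0·∞ as a quotient (0/0 or ∞/∞ form), then apply L'Hôpital's rule:
  lim(x→0) 3·x²·ln(2x) = 0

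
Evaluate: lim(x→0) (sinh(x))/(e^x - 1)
This is a 0/0 indeterminate form.

Apply L'Hôpital's rule: differentiate numerator and denominator separately.
  f(x) = sinh(x)   ⇒   f'(x) = cosh(x)
  g(x) = e^(x) - 1   ⇒   g'(x) = e^(x)
  lim(x→0) f'(x)/g'(x) = lim(x→0) (cosh(x))/(e^(x))
  = 1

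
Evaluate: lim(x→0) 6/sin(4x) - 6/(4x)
This is an ∞-∞ indeterminate form.

Combine fractions or rationalize to convert ∞-∞ to 0/0 form:
  lim(x→0) 6/sin(4x) - 6/(4x) = 0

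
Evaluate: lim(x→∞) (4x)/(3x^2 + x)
This is an ∞/∞ indeterminate form.

Apply L'Hôpital's rule: differentiate numerator and denominator separately.
  f(x) = 4·x   ⇒   f'(x) = 4
  g(x) = 3·x^2 + x   ⇒   g'(x) = 6·x + 1
  lim(x→∞) f'(x)/g'(x) = lim(x→∞) (4)/(6·x + 1)
  = 0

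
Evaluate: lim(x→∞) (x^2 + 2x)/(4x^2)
This is an ∞/∞ indeterminate form.

Apply L'Hôpital's rule: differentiate numerator and denominator separately.
  f(x) = x^2 + 2·x   ⇒   f'(x) = 2·x + 2
  g(x) = 4·x^2   ⇒   g'(x) = 8·x
  lim(x→∞) f'(x)/g'(x) = lim(x→∞) (2·x + 2)/(8·x)
  = 1/4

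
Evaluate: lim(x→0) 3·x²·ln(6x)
This is a 0·∞ indeterminate form.

Rewrite 0·∞ as a quotient (0/0 or ∞/∞ form), then apply L'Hôpital's rule:
  lim(x→0) 3·x²·ln(6x) = 0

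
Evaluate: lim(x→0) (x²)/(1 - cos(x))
This is a 0/0 indeterminate form.

Apply L'Hôpital's rule: differentiate numerator and denominator separately.
  f(x) = x^2   ⇒   f'(x) = 2·x
  g(x) = 1 - cos(x)   ⇒   g'(x) = sin(x)
  lim(x→0) f'(x)/g'(x) = lim(x→0) (2·x)/(sin(x))
  = 2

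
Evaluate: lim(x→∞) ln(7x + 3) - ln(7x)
This is an ∞-∞ indeterminate form.

Combine fractions or rationalize to convert ∞-∞ to 0/0 form:
  lim(x→∞) ln(7x + 3) - ln(7x) = 0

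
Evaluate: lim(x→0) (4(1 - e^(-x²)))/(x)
This is a 0/0 indeterminate form.

Apply L'Hôpital's rule: differentiate numerator and denominator separately.
  f(x) = 4 - 4·e^(-x^2)   ⇒   f'(x) = 8·x·e^(-x^2)
  g(x) = x   ⇒   g'(x) = 1
  lim(x→0) f'(x)/g'(x) = lim(x→0) (8·x·e^(-x^2))/(1)
  = 0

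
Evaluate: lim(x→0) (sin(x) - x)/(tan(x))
This is a 0/0 indeterminate form.

Apply L'Hôpital's rule: differentiate numerator and denominator separately.
  f(x) = -x + sin(x)   ⇒   f'(x) = cos(x) - 1
  g(x) = tan(x)   ⇒   g'(x) = tan(x)^2 + 1
  lim(x→0) f'(x)/g'(x) = lim(x→0) (cos(x) - 1)/(tan(x)^2 + 1)
  = 0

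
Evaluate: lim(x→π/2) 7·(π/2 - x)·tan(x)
This is a 0·∞ indeterminate form.

Rewrite 0·∞ as a quotient (0/0 or ∞/∞ form), then apply L'Hôpital's rule:
  lim(x→π/2) 7·(π/2 - x)·tan(x) = 7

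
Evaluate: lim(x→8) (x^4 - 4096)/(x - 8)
This is a standard limit.

Factor or rationalize the expression:
  lim(x→8) (x^4 - 4096)/(x - 8) = 2048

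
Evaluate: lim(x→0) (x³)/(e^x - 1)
This is a 0/0 indeterminate form.

Apply L'Hôpital's rule: differentiate numerator and denominator separately.
  f(x) = x^3   ⇒   f'(x) = 3·x^2
  g(x) = e^(x) - 1   ⇒   g'(x) = e^(x)
  lim(x→0) f'(x)/g'(x) = lim(x→0) (3·x^2)/(e^(x))
  = 0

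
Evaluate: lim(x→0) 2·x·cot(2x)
This is a 0·∞ indeterminate form.

Rewrite 0·∞ as a quotient (0/0 or ∞/∞ form), then apply L'Hôpital's rule:
  lim(x→0) 2·x·cot(2x) = 1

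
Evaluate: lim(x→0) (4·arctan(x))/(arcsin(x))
This is a 0/0 indeterminate form.

Apply L'Hôpital's rule: differentiate numerator and denominator separately.
  f(x) = 4·atan(x)   ⇒   f'(x) = 4/(x^2 + 1)
  g(x) = asin(x)   ⇒   g'(x) = 1/sqrt(1 - x^2)
  lim(x→0) f'(x)/g'(x) = lim(x→0) (4/(x^2 + 1))/(1/sqrt(1 - x^2))
  = 4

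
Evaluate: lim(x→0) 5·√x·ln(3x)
This is a 0·∞ indeterminate form.

Rewrite 0·∞ as a quotient (0/0 or ∞/∞ form), then apply L'Hôpital's rule:
  lim(x→0) 5·√x·ln(3x) = 0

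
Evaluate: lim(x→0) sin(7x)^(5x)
This is an exponential indeterminate form.

For exponential indeterminate forms, take the natural log:
  Let L = lim(x→0) sin(7x)^(5x)
  Then ln(L) = lim(x→0) [exponent × ln(base)]
  Evaluate using L'Hôpital or standard limits, then exponentiate.
  L = 1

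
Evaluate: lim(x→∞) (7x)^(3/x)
This is an exponential indeterminate form.

For exponential indeterminate forms, take the natural log:
  Let L = lim(x→∞) (7x)^(3/x)
  Then ln(L) = lim(x→∞) [exponent × ln(base)]
  Evaluate using L'Hôpital or standard limits, then exponentiate.
  L = 1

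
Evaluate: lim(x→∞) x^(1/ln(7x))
This is an exponential indeterminate form.

For exponential indeterminate forms, take the natural log:
  Let L = lim(x→∞) x^(1/ln(7x))
  Then ln(L) = lim(x→∞) [exponent × ln(base)]
  Evaluate using L'Hôpital or standard limits, then exponentiate.
  L = e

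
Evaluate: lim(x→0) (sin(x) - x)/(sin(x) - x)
This is a 0/0 indeterminate form.

Apply L'Hôpital's rule: differentiate numerator and denominator separately.
  f(x) = -x + sin(x)   ⇒   f'(x) = cos(x) - 1
  g(x) = -x + sin(x)   ⇒   g'(x) = cos(x) - 1
  lim(x→0) f'(x)/g'(x) = lim(x→0) (cos(x) - 1)/(cos(x) - 1)
  = 1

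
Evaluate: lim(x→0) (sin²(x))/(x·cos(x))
This is a 0/0 indeterminate form.

Apply L'Hôpital's rule: differentiate numerator and denominator separately.
  f(x) = sin(x)^2   ⇒   f'(x) = 2·sin(x)·cos(x)
  g(x) = x·cos(x)   ⇒   g'(x) = -x·sin(x) + cos(x)
  lim(x→0) f'(x)/g'(x) = lim(x→0) (2·sin(x)·cos(x))/(-x·sin(x) + cos(x))
  = 0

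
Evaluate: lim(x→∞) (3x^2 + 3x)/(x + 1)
This is an ∞/∞ indeterminate form.

Apply L'Hôpital's rule: differentiate numerator and denominator separately.
  f(x) = 3·x^2 + 3·x   ⇒   f'(x) = 6·x + 3
  g(x) = x + 1   ⇒   g'(x) = 1
  lim(x→∞) f'(x)/g'(x) = lim(x→∞) (6·x + 3)/(1)
  = ∞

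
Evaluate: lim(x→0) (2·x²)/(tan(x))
This is a 0/0 indeterminate form.

Apply L'Hôpital's rule: differentiate numerator and denominator separately.
  f(x) = 2·x^2   ⇒   f'(x) = 4·x
  g(x) = tan(x)   ⇒   g'(x) = tan(x)^2 + 1
  lim(x→0) f'(x)/g'(x) = lim(x→0) (4·x)/(tan(x)^2 + 1)
  = 0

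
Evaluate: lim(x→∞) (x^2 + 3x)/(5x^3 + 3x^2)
This is an ∞/∞ indeterminate form.

Apply L'Hôpital's rule: differentiate numerator and denominator separately.
  f(x) = x^2 + 3·x   ⇒   f'(x) = 2·x + 3
  g(x) = 5·x^3 + 3·x^2   ⇒   g'(x) = 15·x^2 + 6·x
  lim(x→∞) f'(x)/g'(x) = lim(x→∞) (2·x + 3)/(15·x^2 + 6·x)
  = 0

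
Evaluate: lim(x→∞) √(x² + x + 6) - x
This is an ∞-∞ indeterminate form.

Combine fractions or rationalize to convert ∞-∞ to 0/0 form:
  lim(x→∞) √(x² + x + 6) - x = 1/2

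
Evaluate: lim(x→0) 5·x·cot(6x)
This is a 0·∞ indeterminate form.

Rewrite 0·∞ as a quotient (0/0 or ∞/∞ form), then apply L'Hôpital's rule:
  lim(x→0) 5·x·cot(6x) = 5/6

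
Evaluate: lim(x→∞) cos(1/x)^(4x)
This is an exponential indeterminate form.

For exponential indeterminate forms, take the natural log:
  Let L = lim(x→∞) cos(1/x)^(4x)
  Then ln(L) = lim(x→∞) [exponent × ln(base)]
  Evaluate using L'Hôpital or standard limits, then exponentiate.
  L = 1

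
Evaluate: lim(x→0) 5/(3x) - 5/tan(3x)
This is an ∞-∞ indeterminate form.

Combine fractions or rationalize to convert ∞-∞ to 0/0 form:
  lim(x→0) 5/(3x) - 5/tan(3x) = 0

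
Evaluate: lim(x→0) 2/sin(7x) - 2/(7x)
This is an ∞-∞ indeterminate form.

Combine fractions or rationalize to convert ∞-∞ to 0/0 form:
  lim(x→0) 2/sin(7x) - 2/(7x) = 0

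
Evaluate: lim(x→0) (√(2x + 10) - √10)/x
This is a standard limit.

Factor or rationalize the expression:
  lim(x→0) (√(2x + 10) - √10)/x = sqrt(10)/10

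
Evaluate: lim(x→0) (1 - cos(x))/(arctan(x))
This is a 0/0 indeterminate form.

Apply L'Hôpital's rule: differentiate numerator and denominator separately.
  f(x) = 1 - cos(x)   ⇒   f'(x) = sin(x)
  g(x) = atan(x)   ⇒   g'(x) = 1/(x^2 + 1)
  lim(x→0) f'(x)/g'(x) = lim(x→0) (sin(x))/(1/(x^2 + 1))
  = 0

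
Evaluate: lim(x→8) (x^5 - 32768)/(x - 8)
This is a standard limit.

Factor or rationalize the expression:
  lim(x→8) (x^5 - 32768)/(x - 8) = 20480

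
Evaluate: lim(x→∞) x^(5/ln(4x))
This is an exponential indeterminate form.

For exponential indeterminate forms, take the natural log:
  Let L = lim(x→∞) x^(5/ln(4x))
  Then ln(L) = lim(x→∞) [exponent × ln(base)]
  Evaluate using L'Hôpital or standard limits, then exponentiate.
  L = e^(5)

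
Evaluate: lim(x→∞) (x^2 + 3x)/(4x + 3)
This is an ∞/∞ indeterminate form.

Apply L'Hôpital's rule: differentiate numerator and denominator separately.
  f(x) = x^2 + 3·x   ⇒   f'(x) = 2·x + 3
  g(x) = 4·x + 3   ⇒   g'(x) = 4
  lim(x→∞) f'(x)/g'(x) = lim(x→∞) (2·x + 3)/(4)
  = ∞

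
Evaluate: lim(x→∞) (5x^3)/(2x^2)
This is an ∞/∞ indeterminate form.

Apply L'Hôpital's rule: differentiate numerator and denominator separately.
  f(x) = 5·x^3   ⇒   f'(x) = 15·x^2
  g(x) = 2·x^2   ⇒   g'(x) = 4·x
  lim(x→∞) f'(x)/g'(x) = lim(x→∞) (15·x^2)/(4·x)
  = ∞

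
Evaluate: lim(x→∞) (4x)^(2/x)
This is an exponential indeterminate form.

For exponential indeterminate forms, take the natural log:
  Let L = lim(x→∞) (4x)^(2/x)
  Then ln(L) = lim(x→∞) [exponent × ln(base)]
  Evaluate using L'Hôpital or standard limits, then exponentiate.
  L = 1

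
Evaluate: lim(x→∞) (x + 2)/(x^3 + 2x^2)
This is an ∞/∞ indeterminate form.

Apply L'Hôpital's rule: differentiate numerator and denominator separately.
  f(x) = x + 2   ⇒   f'(x) = 1
  g(x) = x^3 + 2·x^2   ⇒   g'(x) = 3·x^2 + 4·x
  lim(x→∞) f'(x)/g'(x) = lim(x→∞) (1)/(3·x^2 + 4·x)
  = 0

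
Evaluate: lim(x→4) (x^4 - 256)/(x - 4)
This is a standard limit.

Factor or rationalize the expression:
  lim(x→4) (x^4 - 256)/(x - 4) = 256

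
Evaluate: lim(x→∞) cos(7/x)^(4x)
This is an exponential indeterminate form.

For exponential indeterminate forms, take the natural log:
  Let L = lim(x→∞) cos(7/x)^(4x)
  Then ln(L) = lim(x→∞) [exponent × ln(base)]
  Evaluate using L'Hôpital or standard limits, then exponentiate.
  L = 1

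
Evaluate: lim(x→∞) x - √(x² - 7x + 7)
This is an ∞-∞ indeterminate form.

Combine fractions or rationalize to convert ∞-∞ to 0/0 form:
  lim(x→∞) x - √(x² - 7x + 7) = 7/2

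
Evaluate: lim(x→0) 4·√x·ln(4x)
This is a 0·∞ indeterminate form.

Rewrite 0·∞ as a quotient (0/0 or ∞/∞ form), then apply L'Hôpital's rule:
  lim(x→0) 4·√x·ln(4x) = 0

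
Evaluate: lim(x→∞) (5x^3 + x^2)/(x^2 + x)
This is an ∞/∞ indeterminate form.

Apply L'Hôpital's rule: differentiate numerator and denominator separately.
  f(x) = 5·x^3 + x^2   ⇒   f'(x) = 15·x^2 + 2·x
  g(x) = x^2 + x   ⇒   g'(x) = 2·x + 1
  lim(x→∞) f'(x)/g'(x) = lim(x→∞) (15·x^2 + 2·x)/(2·x + 1)
  = ∞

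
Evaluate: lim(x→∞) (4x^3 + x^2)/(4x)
This is an ∞/∞ indeterminate form.

Apply L'Hôpital's rule: differentiate numerator and denominator separately.
  f(x) = 4·x^3 + x^2   ⇒   f'(x) = 12·x^2 + 2·x
  g(x) = 4·x   ⇒   g'(x) = 4
  lim(x→∞) f'(x)/g'(x) = lim(x→∞) (12·x^2 + 2·x)/(4)
  = ∞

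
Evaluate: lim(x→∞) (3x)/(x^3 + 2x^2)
This is an ∞/∞ indeterminate form.

Apply L'Hôpital's rule: differentiate numerator and denominator separately.
  f(x) = 3·x   ⇒   f'(x) = 3
  g(x) = x^3 + 2·x^2   ⇒   g'(x) = 3·x^2 + 4·x
  lim(x→∞) f'(x)/g'(x) = lim(x→∞) (3)/(3·x^2 + 4·x)
  = 0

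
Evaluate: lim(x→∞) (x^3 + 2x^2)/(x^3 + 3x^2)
This is an ∞/∞ indeterminate form.

Apply L'Hôpital's rule: differentiate numerator and denominator separately.
  f(x) = x^3 + 2·x^2   ⇒   f'(x) = 3·x^2 + 4·x
  g(x) = x^3 + 3·x^2   ⇒   g'(x) = 3·x^2 + 6·x
  lim(x→∞) f'(x)/g'(x) = lim(x→∞) (3·x^2 + 4·x)/(3·x^2 + 6·x)
  = 1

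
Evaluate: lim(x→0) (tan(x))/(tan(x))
This is a 0/0 indeterminate form.

Apply L'Hôpital's rule: differentiate numerator and denominator separately.
  f(x) = tan(x)   ⇒   f'(x) = tan(x)^2 + 1
  g(x) = tan(x)   ⇒   g'(x) = tan(x)^2 + 1
  lim(x→0) f'(x)/g'(x) = lim(x→0) (tan(x)^2 + 1)/(tan(x)^2 + 1)
  = 1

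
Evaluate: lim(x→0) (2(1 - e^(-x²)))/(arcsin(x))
This is a 0/0 indeterminate form.

Apply L'Hôpital's rule: differentiate numerator and denominator separately.
  f(x) = 2 - 2·e^(-x^2)   ⇒   f'(x) = 4·x·e^(-x^2)
  g(x) = asin(x)   ⇒   g'(x) = 1/sqrt(1 - x^2)
  lim(x→0) f'(x)/g'(x) = lim(x→0) (4·x·e^(-x^2))/(1/sqrt(1 - x^2))
  = 0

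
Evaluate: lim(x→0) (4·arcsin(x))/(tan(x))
This is a 0/0 indeterminate form.

Apply L'Hôpital's rule: differentiate numerator and denominator separately.
  f(x) = 4·asin(x)   ⇒   f'(x) = 4/sqrt(1 - x^2)
  g(x) = tan(x)   ⇒   g'(x) = tan(x)^2 + 1
  lim(x→0) f'(x)/g'(x) = lim(x→0) (4/sqrt(1 - x^2))/(tan(x)^2 + 1)
  = 4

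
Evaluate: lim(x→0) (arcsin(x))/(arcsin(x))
This is a 0/0 indeterminate form.

Apply L'Hôpital's rule: differentiate numerator and denominator separately.
  f(x) = asin(x)   ⇒   f'(x) = 1/sqrt(1 - x^2)
  g(x) = asin(x)   ⇒   g'(x) = 1/sqrt(1 - x^2)
  lim(x→0) f'(x)/g'(x) = lim(x→0) (1/sqrt(1 - x^2))/(1/sqrt(1 - x^2))
  = 1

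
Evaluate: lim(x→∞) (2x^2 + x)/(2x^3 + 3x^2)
This is an ∞/∞ indeterminate form.

Apply L'Hôpital's rule: differentiate numerator and denominator separately.
  f(x) = 2·x^2 + x   ⇒   f'(x) = 4·x + 1
  g(x) = 2·x^3 + 3·x^2   ⇒   g'(x) = 6·x^2 + 6·x
  lim(x→∞) f'(x)/g'(x) = lim(x→∞) (4·x + 1)/(6·x^2 + 6·x)
  = 0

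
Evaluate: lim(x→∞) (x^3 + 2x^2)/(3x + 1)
This is an ∞/∞ indeterminate form.

Apply L'Hôpital's rule: differentiate numerator and denominator separately.
  f(x) = x^3 + 2·x^2   ⇒   f'(x) = 3·x^2 + 4·x
  g(x) = 3·x + 1   ⇒   g'(x) = 3
  lim(x→∞) f'(x)/g'(x) = lim(x→∞) (3·x^2 + 4·x)/(3)
  = ∞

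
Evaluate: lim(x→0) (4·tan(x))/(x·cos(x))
This is a 0/0 indeterminate form.

Apply L'Hôpital's rule: differentiate numerator and denominator separately.
  f(x) = 4·tan(x)   ⇒   f'(x) = 4·tan(x)^2 + 4
  g(x) = x·cos(x)   ⇒   g'(x) = -x·sin(x) + cos(x)
  lim(x→0) f'(x)/g'(x) = lim(x→0) (4·tan(x)^2 + 4)/(-x·sin(x) + cos(x))
  = 4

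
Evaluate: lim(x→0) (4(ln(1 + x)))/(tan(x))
This is a 0/0 indeterminate form.

Apply L'Hôpital's rule: differentiate numerator and denominator separately.
  f(x) = 4·ln(x + 1)   ⇒   f'(x) = 4/(x + 1)
  g(x) = tan(x)   ⇒   g'(x) = tan(x)^2 + 1
  lim(x→0) f'(x)/g'(x) = lim(x→0) (4/(x + 1))/(tan(x)^2 + 1)
  = 4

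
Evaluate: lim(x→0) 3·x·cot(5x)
This is a 0·∞ indeterminate form.

Rewrite 0·∞ as a quotient (0/0 or ∞/∞ form), then apply L'Hôpital's rule:
  lim(x→0) 3·x·cot(5x) = 3/5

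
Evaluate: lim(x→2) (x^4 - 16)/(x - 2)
This is a standard limit.

Factor or rationalize the expression:
  lim(x→2) (x^4 - 16)/(x - 2) = 32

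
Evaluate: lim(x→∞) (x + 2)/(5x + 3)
This is an ∞/∞ indeterminate form.

Apply L'Hôpital's rule: differentiate numerator and denominator separately.
  f(x) = x + 2   ⇒   f'(x) = 1
  g(x) = 5·x + 3   ⇒   g'(x) = 5
  lim(x→∞) f'(x)/g'(x) = lim(x→∞) (1)/(5)
  = 1/5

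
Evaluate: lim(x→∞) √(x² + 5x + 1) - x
This is an ∞-∞ indeterminate form.

Combine fractions or rationalize to convert ∞-∞ to 0/0 form:
  lim(x→∞) √(x² + 5x + 1) - x = 5/2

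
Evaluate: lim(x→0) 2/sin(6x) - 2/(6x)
This is an ∞-∞ indeterminate form.

Combine fractions or rationalize to convert ∞-∞ to 0/0 form:
  lim(x→0) 2/sin(6x) - 2/(6x) = 0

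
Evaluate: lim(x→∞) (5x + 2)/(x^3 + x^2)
This is an ∞/∞ indeterminate form.

Apply L'Hôpital's rule: differentiate numerator and denominator separately.
  f(x) = 5·x + 2   ⇒   f'(x) = 5
  g(x) = x^3 + x^2   ⇒   g'(x) = 3·x^2 + 2·x
  lim(x→∞) f'(x)/g'(x) = lim(x→∞) (5)/(3·x^2 + 2·x)
  = 0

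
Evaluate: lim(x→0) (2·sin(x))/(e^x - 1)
This is a 0/0 indeterminate form.

Apply L'Hôpital's rule: differentiate numerator and denominator separately.
  f(x) = 2·sin(x)   ⇒   f'(x) = 2·cos(x)
  g(x) = e^(x) - 1   ⇒   g'(x) = e^(x)
  lim(x→0) f'(x)/g'(x) = lim(x→0) (2·cos(x))/(e^(x))
  = 2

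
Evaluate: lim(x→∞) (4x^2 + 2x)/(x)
This is an ∞/∞ indeterminate form.

Apply L'Hôpital's rule: differentiate numerator and denominator separately.
  f(x) = 4·x^2 + 2·x   ⇒   f'(x) = 8·x + 2
  g(x) = x   ⇒   g'(x) = 1
  lim(x→∞) f'(x)/g'(x) = lim(x→∞) (8·x + 2)/(1)
  = ∞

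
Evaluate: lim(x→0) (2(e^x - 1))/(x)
This is a 0/0 indeterminate form.

Apply L'Hôpital's rule: differentiate numerator and denominator separately.
  f(x) = 2·e^(x) - 2   ⇒   f'(x) = 2·e^(x)
  g(x) = x   ⇒   g'(x) = 1
  lim(x→0) f'(x)/g'(x) = lim(x→0) (2·e^(x))/(1)
  = 2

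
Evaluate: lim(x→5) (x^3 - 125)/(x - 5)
This is a standard limit.

Factor or rationalize the expression:
  lim(x→5) (x^3 - 125)/(x - 5) = 75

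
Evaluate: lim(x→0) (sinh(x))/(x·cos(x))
This is a 0/0 indeterminate form.

Apply L'Hôpital's rule: differentiate numerator and denominator separately.
  f(x) = sinh(x)   ⇒   f'(x) = cosh(x)
  g(x) = x·cos(x)   ⇒   g'(x) = -x·sin(x) + cos(x)
  lim(x→0) f'(x)/g'(x) = lim(x→0) (cosh(x))/(-x·sin(x) + cos(x))
  = 1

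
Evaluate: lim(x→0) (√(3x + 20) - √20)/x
This is a standard limit.

Factor or rationalize the expression:
  lim(x→0) (√(3x + 20) - √20)/x = 3·sqrt(5)/20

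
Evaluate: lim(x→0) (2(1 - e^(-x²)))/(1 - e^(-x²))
This is a 0/0 indeterminate form.

Apply L'Hôpital's rule: differentiate numerator and denominator separately.
  f(x) = 2 - 2·e^(-x^2)   ⇒   f'(x) = 4·x·e^(-x^2)
  g(x) = 1 - e^(-x^2)   ⇒   g'(x) = 2·x·e^(-x^2)
  lim(x→0) f'(x)/g'(x) = lim(x→0) (4·x·e^(-x^2))/(2·x·e^(-x^2))
  = 2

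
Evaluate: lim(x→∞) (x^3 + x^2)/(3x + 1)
This is an ∞/∞ indeterminate form.

Apply L'Hôpital's rule: differentiate numerator and denominator separately.
  f(x) = x^3 + x^2   ⇒   f'(x) = 3·x^2 + 2·x
  g(x) = 3·x + 1   ⇒   g'(x) = 3
  lim(x→∞) f'(x)/g'(x) = lim(x→∞) (3·x^2 + 2·x)/(3)
  = ∞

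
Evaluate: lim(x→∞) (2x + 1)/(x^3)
This is an ∞/∞ indeterminate form.

Apply L'Hôpital's rule: differentiate numerator and denominator separately.
  f(x) = 2·x + 1   ⇒   f'(x) = 2
  g(x) = x^3   ⇒   g'(x) = 3·x^2
  lim(x→∞) f'(x)/g'(x) = lim(x→∞) (2)/(3·x^2)
  = 0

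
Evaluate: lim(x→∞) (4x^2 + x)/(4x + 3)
This is an ∞/∞ indeterminate form.

Apply L'Hôpital's rule: differentiate numerator and denominator separately.
  f(x) = 4·x^2 + x   ⇒   f'(x) = 8·x + 1
  g(x) = 4·x + 3   ⇒   g'(x) = 4
  lim(x→∞) f'(x)/g'(x) = lim(x→∞) (8·x + 1)/(4)
  = ∞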